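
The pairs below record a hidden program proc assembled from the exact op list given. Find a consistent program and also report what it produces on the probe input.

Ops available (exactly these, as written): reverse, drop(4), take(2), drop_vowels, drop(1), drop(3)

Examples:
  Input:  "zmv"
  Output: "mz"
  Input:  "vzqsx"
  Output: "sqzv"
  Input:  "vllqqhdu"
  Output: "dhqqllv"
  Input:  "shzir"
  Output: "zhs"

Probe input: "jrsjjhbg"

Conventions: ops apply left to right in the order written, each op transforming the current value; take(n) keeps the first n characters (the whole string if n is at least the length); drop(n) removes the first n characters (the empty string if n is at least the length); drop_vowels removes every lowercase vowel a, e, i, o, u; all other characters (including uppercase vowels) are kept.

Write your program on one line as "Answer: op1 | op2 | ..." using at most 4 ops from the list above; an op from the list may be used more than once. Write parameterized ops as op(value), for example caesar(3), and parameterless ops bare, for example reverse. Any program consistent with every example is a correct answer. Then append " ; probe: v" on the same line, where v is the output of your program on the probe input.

reverse | drop(1) | drop_vowels ; probe: "bhjjsrj"

Check, running the answer program on each example:
  "zmv" -> "vmz" -> "mz" -> "mz"
  "vzqsx" -> "xsqzv" -> "sqzv" -> "sqzv"
  "vllqqhdu" -> "udhqqllv" -> "dhqqllv" -> "dhqqllv"
  "shzir" -> "rizhs" -> "izhs" -> "zhs"
  probe: "jrsjjhbg" -> "gbhjjsrj" -> "bhjjsrj" -> "bhjjsrj"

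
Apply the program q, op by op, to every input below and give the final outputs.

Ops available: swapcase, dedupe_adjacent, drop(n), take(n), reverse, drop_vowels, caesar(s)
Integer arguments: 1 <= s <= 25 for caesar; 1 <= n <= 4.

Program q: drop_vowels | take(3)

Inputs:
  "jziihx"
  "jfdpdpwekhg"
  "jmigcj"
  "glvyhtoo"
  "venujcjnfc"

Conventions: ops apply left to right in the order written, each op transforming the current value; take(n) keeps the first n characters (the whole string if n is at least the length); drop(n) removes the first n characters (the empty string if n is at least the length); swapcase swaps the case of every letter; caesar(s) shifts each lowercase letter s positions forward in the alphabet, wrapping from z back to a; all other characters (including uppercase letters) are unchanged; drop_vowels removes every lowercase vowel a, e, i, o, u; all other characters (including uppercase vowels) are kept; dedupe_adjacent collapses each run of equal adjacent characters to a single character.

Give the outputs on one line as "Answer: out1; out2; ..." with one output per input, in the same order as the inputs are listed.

Execution, op by op:
  "jziihx" -> "jzhx" -> "jzh"
  "jfdpdpwekhg" -> "jfdpdpwkhg" -> "jfd"
  "jmigcj" -> "jmgcj" -> "jmg"
  "glvyhtoo" -> "glvyht" -> "glv"
  "venujcjnfc" -> "vnjcjnfc" -> "vnj"

"jzh"; "jfd"; "jmg"; "glv"; "vnj"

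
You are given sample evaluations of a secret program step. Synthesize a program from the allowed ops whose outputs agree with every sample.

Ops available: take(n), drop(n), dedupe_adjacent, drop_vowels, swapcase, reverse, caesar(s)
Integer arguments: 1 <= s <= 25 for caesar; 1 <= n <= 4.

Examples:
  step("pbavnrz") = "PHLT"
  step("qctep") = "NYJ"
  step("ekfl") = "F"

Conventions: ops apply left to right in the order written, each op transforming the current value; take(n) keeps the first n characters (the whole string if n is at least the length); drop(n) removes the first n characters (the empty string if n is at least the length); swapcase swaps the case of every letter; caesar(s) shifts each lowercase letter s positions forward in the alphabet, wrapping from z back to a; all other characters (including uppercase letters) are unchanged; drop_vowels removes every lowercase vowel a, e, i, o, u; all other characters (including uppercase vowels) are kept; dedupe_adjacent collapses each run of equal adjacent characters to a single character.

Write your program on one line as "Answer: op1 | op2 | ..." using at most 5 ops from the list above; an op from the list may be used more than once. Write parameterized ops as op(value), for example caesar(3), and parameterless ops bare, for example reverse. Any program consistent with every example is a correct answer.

caesar(2) | caesar(18) | drop_vowels | swapcase | drop(2)

Check, running the answer program on each example:
  "pbavnrz" -> "rdcxptb" -> "jvuphlt" -> "jvphlt" -> "JVPHLT" -> "PHLT"
  "qctep" -> "sevgr" -> "kwnyj" -> "kwnyj" -> "KWNYJ" -> "NYJ"
  "ekfl" -> "gmhn" -> "yezf" -> "yzf" -> "YZF" -> "F"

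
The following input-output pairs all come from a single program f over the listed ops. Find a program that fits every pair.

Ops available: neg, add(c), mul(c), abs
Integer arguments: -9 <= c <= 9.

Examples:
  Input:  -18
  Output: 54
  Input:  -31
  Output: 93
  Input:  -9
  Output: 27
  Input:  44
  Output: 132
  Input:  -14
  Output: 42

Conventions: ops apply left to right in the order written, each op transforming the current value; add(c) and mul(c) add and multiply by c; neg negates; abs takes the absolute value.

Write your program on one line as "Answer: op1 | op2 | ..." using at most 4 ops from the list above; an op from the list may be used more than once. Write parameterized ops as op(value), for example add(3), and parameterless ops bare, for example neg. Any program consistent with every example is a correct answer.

neg | abs | neg | mul(-3)

Check, running the answer program on each example:
  -18 -> 18 -> 18 -> -18 -> 54
  -31 -> 31 -> 31 -> -31 -> 93
  -9 -> 9 -> 9 -> -9 -> 27
  44 -> -44 -> 44 -> -44 -> 132
  -14 -> 14 -> 14 -> -14 -> 42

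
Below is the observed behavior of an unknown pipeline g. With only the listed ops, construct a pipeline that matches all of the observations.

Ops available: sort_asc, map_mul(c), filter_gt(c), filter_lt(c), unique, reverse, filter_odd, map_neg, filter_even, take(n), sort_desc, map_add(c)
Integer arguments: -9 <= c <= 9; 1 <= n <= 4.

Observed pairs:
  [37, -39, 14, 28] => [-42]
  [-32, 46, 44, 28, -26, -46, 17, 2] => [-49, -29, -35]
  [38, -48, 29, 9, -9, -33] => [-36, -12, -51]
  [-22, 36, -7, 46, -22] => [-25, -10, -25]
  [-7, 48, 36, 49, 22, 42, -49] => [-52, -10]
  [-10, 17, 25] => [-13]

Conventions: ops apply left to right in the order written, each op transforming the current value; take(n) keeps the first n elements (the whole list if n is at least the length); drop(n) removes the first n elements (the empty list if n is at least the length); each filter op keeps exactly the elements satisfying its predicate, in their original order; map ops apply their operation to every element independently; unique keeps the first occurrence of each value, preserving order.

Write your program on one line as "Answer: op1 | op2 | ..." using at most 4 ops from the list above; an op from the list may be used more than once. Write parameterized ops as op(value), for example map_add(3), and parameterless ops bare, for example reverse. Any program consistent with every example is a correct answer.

reverse | filter_lt(2) | map_add(-3)

Check, running the answer program on each example:
  [37, -39, 14, 28] -> [28, 14, -39, 37] -> [-39] -> [-42]
  [-32, 46, 44, 28, -26, -46, 17, 2] -> [2, 17, -46, -26, 28, 44, 46, -32] -> [-46, -26, -32] -> [-49, -29, -35]
  [38, -48, 29, 9, -9, -33] -> [-33, -9, 9, 29, -48, 38] -> [-33, -9, -48] -> [-36, -12, -51]
  [-22, 36, -7, 46, -22] -> [-22, 46, -7, 36, -22] -> [-22, -7, -22] -> [-25, -10, -25]
  [-7, 48, 36, 49, 22, 42, -49] -> [-49, 42, 22, 49, 36, 48, -7] -> [-49, -7] -> [-52, -10]
  [-10, 17, 25] -> [25, 17, -10] -> [-10] -> [-13]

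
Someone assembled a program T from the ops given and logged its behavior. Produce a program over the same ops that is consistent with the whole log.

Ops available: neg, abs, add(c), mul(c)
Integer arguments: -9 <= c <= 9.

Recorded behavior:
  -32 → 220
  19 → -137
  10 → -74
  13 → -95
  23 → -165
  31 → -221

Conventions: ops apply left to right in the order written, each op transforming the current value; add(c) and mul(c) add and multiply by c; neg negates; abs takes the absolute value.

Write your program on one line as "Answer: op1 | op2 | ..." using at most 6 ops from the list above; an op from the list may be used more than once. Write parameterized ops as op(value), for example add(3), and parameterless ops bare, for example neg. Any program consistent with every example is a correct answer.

neg | mul(-7) | add(3) | add(8) | neg | add(7)

Check, running the answer program on each example:
  -32 -> 32 -> -224 -> -221 -> -213 -> 213 -> 220
  19 -> -19 -> 133 -> 136 -> 144 -> -144 -> -137
  10 -> -10 -> 70 -> 73 -> 81 -> -81 -> -74
  13 -> -13 -> 91 -> 94 -> 102 -> -102 -> -95
  23 -> -23 -> 161 -> 164 -> 172 -> -172 -> -165
  31 -> -31 -> 217 -> 220 -> 228 -> -228 -> -221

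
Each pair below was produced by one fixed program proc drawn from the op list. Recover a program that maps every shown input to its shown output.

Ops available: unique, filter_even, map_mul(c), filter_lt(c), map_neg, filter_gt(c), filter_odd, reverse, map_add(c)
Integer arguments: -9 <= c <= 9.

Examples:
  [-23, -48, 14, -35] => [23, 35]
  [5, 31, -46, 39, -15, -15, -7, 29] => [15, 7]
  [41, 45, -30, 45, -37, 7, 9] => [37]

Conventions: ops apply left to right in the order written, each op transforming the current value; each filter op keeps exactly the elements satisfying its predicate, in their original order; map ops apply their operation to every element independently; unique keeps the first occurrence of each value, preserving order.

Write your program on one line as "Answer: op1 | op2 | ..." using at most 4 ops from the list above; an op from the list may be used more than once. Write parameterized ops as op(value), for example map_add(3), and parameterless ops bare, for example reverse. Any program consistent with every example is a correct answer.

map_neg | filter_odd | filter_gt(-4) | unique

Check, running the answer program on each example:
  [-23, -48, 14, -35] -> [23, 48, -14, 35] -> [23, 35] -> [23, 35] -> [23, 35]
  [5, 31, -46, 39, -15, -15, -7, 29] -> [-5, -31, 46, -39, 15, 15, 7, -29] -> [-5, -31, -39, 15, 15, 7, -29] -> [15, 15, 7] -> [15, 7]
  [41, 45, -30, 45, -37, 7, 9] -> [-41, -45, 30, -45, 37, -7, -9] -> [-41, -45, -45, 37, -7, -9] -> [37] -> [37]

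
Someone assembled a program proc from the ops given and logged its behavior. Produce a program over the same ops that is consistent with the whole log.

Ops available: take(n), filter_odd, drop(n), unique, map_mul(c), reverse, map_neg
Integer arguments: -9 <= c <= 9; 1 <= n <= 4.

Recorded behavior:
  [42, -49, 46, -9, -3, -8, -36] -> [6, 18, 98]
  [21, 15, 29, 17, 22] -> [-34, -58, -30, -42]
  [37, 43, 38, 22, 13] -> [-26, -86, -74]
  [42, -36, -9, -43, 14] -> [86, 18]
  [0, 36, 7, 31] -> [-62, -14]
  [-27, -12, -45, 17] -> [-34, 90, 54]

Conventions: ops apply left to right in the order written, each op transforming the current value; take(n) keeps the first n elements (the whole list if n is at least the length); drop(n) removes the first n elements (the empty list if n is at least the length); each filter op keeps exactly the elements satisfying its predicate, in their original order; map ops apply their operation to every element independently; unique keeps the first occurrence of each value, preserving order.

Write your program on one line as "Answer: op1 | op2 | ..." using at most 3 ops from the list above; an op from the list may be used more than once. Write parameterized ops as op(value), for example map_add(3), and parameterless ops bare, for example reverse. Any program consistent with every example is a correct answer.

reverse | filter_odd | map_mul(-2)

Check, running the answer program on each example:
  [42, -49, 46, -9, -3, -8, -36] -> [-36, -8, -3, -9, 46, -49, 42] -> [-3, -9, -49] -> [6, 18, 98]
  [21, 15, 29, 17, 22] -> [22, 17, 29, 15, 21] -> [17, 29, 15, 21] -> [-34, -58, -30, -42]
  [37, 43, 38, 22, 13] -> [13, 22, 38, 43, 37] -> [13, 43, 37] -> [-26, -86, -74]
  [42, -36, -9, -43, 14] -> [14, -43, -9, -36, 42] -> [-43, -9] -> [86, 18]
  [0, 36, 7, 31] -> [31, 7, 36, 0] -> [31, 7] -> [-62, -14]
  [-27, -12, -45, 17] -> [17, -45, -12, -27] -> [17, -45, -27] -> [-34, 90, 54]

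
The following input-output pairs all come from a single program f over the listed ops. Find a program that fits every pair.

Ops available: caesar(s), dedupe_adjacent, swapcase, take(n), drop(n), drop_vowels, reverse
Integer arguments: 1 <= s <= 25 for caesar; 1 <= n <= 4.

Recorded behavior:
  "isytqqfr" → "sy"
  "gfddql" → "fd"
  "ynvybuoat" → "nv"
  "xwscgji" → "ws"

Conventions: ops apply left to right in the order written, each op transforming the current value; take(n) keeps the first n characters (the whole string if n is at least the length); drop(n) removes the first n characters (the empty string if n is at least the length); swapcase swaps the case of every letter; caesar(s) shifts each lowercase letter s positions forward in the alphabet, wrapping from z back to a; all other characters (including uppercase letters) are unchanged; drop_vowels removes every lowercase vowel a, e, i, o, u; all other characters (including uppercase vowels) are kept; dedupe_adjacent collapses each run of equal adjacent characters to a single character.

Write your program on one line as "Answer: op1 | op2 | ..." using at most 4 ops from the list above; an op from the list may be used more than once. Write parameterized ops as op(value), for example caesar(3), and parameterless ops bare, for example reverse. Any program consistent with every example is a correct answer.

drop(1) | take(3) | take(2)

Check, running the answer program on each example:
  "isytqqfr" -> "sytqqfr" -> "syt" -> "sy"
  "gfddql" -> "fddql" -> "fdd" -> "fd"
  "ynvybuoat" -> "nvybuoat" -> "nvy" -> "nv"
  "xwscgji" -> "wscgji" -> "wsc" -> "ws"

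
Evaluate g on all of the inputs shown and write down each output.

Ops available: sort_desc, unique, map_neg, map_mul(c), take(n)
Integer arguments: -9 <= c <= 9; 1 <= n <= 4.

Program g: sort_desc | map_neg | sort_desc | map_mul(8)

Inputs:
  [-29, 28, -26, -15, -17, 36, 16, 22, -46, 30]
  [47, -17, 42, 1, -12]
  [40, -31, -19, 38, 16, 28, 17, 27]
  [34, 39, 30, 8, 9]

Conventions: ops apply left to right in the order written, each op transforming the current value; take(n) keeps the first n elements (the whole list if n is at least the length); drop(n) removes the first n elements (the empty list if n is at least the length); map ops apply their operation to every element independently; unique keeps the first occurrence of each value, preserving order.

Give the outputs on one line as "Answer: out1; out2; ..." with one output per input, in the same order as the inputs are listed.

[368, 232, 208, 136, 120, -128, -176, -224, -240, -288]; [136, 96, -8, -336, -376]; [248, 152, -128, -136, -216, -224, -304, -320]; [-64, -72, -240, -272, -312]

Execution, op by op:
  [-29, 28, -26, -15, -17, 36, 16, 22, -46, 30] -> [36, 30, 28, 22, 16, -15, -17, -26, -29, -46] -> [-36, -30, -28, -22, -16, 15, 17, 26, 29, 46] -> [46, 29, 26, 17, 15, -16, -22, -28, -30, -36] -> [368, 232, 208, 136, 120, -128, -176, -224, -240, -288]
  [47, -17, 42, 1, -12] -> [47, 42, 1, -12, -17] -> [-47, -42, -1, 12, 17] -> [17, 12, -1, -42, -47] -> [136, 96, -8, -336, -376]
  [40, -31, -19, 38, 16, 28, 17, 27] -> [40, 38, 28, 27, 17, 16, -19, -31] -> [-40, -38, -28, -27, -17, -16, 19, 31] -> [31, 19, -16, -17, -27, -28, -38, -40] -> [248, 152, -128, -136, -216, -224, -304, -320]
  [34, 39, 30, 8, 9] -> [39, 34, 30, 9, 8] -> [-39, -34, -30, -9, -8] -> [-8, -9, -30, -34, -39] -> [-64, -72, -240, -272, -312]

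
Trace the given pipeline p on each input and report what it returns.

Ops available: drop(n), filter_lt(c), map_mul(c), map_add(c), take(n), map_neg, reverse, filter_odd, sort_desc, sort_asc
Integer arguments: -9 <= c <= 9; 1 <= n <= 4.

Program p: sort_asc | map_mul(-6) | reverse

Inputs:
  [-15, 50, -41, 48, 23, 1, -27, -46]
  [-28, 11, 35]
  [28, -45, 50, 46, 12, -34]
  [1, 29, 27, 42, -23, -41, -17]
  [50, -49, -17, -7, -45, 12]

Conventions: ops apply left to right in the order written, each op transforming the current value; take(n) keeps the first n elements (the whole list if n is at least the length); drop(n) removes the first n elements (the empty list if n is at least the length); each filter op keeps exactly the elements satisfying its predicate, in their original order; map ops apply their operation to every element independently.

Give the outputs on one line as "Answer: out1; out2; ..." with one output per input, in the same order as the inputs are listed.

Execution, op by op:
  [-15, 50, -41, 48, 23, 1, -27, -46] -> [-46, -41, -27, -15, 1, 23, 48, 50] -> [276, 246, 162, 90, -6, -138, -288, -300] -> [-300, -288, -138, -6, 90, 162, 246, 276]
  [-28, 11, 35] -> [-28, 11, 35] -> [168, -66, -210] -> [-210, -66, 168]
  [28, -45, 50, 46, 12, -34] -> [-45, -34, 12, 28, 46, 50] -> [270, 204, -72, -168, -276, -300] -> [-300, -276, -168, -72, 204, 270]
  [1, 29, 27, 42, -23, -41, -17] -> [-41, -23, -17, 1, 27, 29, 42] -> [246, 138, 102, -6, -162, -174, -252] -> [-252, -174, -162, -6, 102, 138, 246]
  [50, -49, -17, -7, -45, 12] -> [-49, -45, -17, -7, 12, 50] -> [294, 270, 102, 42, -72, -300] -> [-300, -72, 42, 102, 270, 294]

[-300, -288, -138, -6, 90, 162, 246, 276]; [-210, -66, 168]; [-300, -276, -168, -72, 204, 270]; [-252, -174, -162, -6, 102, 138, 246]; [-300, -72, 42, 102, 270, 294]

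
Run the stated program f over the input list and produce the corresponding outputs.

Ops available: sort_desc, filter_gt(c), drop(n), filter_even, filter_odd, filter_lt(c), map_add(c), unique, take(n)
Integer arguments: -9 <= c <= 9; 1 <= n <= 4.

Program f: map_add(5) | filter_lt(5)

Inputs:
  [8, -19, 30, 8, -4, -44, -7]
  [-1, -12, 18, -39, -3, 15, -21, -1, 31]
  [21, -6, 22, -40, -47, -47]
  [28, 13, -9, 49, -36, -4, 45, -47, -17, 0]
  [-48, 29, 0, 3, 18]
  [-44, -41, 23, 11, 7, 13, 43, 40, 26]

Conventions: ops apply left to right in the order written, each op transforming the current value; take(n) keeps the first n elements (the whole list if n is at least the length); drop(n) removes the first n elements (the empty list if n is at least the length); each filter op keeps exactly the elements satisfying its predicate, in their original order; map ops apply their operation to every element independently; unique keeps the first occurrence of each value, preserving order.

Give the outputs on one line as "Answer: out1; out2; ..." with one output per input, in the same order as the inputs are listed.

Execution, op by op:
  [8, -19, 30, 8, -4, -44, -7] -> [13, -14, 35, 13, 1, -39, -2] -> [-14, 1, -39, -2]
  [-1, -12, 18, -39, -3, 15, -21, -1, 31] -> [4, -7, 23, -34, 2, 20, -16, 4, 36] -> [4, -7, -34, 2, -16, 4]
  [21, -6, 22, -40, -47, -47] -> [26, -1, 27, -35, -42, -42] -> [-1, -35, -42, -42]
  [28, 13, -9, 49, -36, -4, 45, -47, -17, 0] -> [33, 18, -4, 54, -31, 1, 50, -42, -12, 5] -> [-4, -31, 1, -42, -12]
  [-48, 29, 0, 3, 18] -> [-43, 34, 5, 8, 23] -> [-43]
  [-44, -41, 23, 11, 7, 13, 43, 40, 26] -> [-39, -36, 28, 16, 12, 18, 48, 45, 31] -> [-39, -36]

[-14, 1, -39, -2]; [4, -7, -34, 2, -16, 4]; [-1, -35, -42, -42]; [-4, -31, 1, -42, -12]; [-43]; [-39, -36]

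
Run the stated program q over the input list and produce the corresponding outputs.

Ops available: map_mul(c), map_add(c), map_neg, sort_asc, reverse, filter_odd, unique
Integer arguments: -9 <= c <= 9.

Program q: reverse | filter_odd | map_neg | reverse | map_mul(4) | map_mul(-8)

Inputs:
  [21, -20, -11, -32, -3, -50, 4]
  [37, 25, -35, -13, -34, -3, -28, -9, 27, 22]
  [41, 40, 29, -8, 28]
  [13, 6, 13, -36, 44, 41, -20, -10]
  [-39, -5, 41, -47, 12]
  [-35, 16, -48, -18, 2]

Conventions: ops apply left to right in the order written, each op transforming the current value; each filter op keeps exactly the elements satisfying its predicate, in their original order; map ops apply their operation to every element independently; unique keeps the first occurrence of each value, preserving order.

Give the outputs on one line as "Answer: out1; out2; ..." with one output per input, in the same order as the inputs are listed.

[672, -352, -96]; [1184, 800, -1120, -416, -96, -288, 864]; [1312, 928]; [416, 416, 1312]; [-1248, -160, 1312, -1504]; [-1120]

Execution, op by op:
  [21, -20, -11, -32, -3, -50, 4] -> [4, -50, -3, -32, -11, -20, 21] -> [-3, -11, 21] -> [3, 11, -21] -> [-21, 11, 3] -> [-84, 44, 12] -> [672, -352, -96]
  [37, 25, -35, -13, -34, -3, -28, -9, 27, 22] -> [22, 27, -9, -28, -3, -34, -13, -35, 25, 37] -> [27, -9, -3, -13, -35, 25, 37] -> [-27, 9, 3, 13, 35, -25, -37] -> [-37, -25, 35, 13, 3, 9, -27] -> [-148, -100, 140, 52, 12, 36, -108] -> [1184, 800, -1120, -416, -96, -288, 864]
  [41, 40, 29, -8, 28] -> [28, -8, 29, 40, 41] -> [29, 41] -> [-29, -41] -> [-41, -29] -> [-164, -116] -> [1312, 928]
  [13, 6, 13, -36, 44, 41, -20, -10] -> [-10, -20, 41, 44, -36, 13, 6, 13] -> [41, 13, 13] -> [-41, -13, -13] -> [-13, -13, -41] -> [-52, -52, -164] -> [416, 416, 1312]
  [-39, -5, 41, -47, 12] -> [12, -47, 41, -5, -39] -> [-47, 41, -5, -39] -> [47, -41, 5, 39] -> [39, 5, -41, 47] -> [156, 20, -164, 188] -> [-1248, -160, 1312, -1504]
  [-35, 16, -48, -18, 2] -> [2, -18, -48, 16, -35] -> [-35] -> [35] -> [35] -> [140] -> [-1120]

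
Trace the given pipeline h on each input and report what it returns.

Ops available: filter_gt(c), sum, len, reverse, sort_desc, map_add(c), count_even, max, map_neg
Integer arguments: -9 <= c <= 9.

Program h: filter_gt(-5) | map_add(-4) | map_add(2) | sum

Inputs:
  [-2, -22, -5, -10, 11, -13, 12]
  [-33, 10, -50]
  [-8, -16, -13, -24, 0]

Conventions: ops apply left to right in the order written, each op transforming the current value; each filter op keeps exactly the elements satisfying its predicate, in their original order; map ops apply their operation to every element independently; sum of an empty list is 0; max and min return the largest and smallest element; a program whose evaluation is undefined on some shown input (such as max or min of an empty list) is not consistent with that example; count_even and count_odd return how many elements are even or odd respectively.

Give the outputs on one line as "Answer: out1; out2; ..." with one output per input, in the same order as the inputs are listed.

15; 8; -2

Execution, op by op:
  [-2, -22, -5, -10, 11, -13, 12] -> [-2, 11, 12] -> [-6, 7, 8] -> [-4, 9, 10] -> 15
  [-33, 10, -50] -> [10] -> [6] -> [8] -> 8
  [-8, -16, -13, -24, 0] -> [0] -> [-4] -> [-2] -> -2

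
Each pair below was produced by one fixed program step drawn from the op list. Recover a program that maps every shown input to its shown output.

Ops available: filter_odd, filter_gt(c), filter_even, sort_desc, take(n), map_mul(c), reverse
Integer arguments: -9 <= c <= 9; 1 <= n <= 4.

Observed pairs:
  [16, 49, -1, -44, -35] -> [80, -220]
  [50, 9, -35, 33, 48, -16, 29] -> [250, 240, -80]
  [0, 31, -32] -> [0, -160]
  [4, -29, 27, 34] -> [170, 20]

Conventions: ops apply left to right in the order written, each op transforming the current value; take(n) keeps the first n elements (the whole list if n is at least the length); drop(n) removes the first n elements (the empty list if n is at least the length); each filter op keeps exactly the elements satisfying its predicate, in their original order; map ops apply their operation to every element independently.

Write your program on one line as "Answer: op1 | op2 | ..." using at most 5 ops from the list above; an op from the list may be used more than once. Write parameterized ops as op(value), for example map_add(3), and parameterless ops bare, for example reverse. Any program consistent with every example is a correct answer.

filter_even | reverse | sort_desc | map_mul(5)

Check, running the answer program on each example:
  [16, 49, -1, -44, -35] -> [16, -44] -> [-44, 16] -> [16, -44] -> [80, -220]
  [50, 9, -35, 33, 48, -16, 29] -> [50, 48, -16] -> [-16, 48, 50] -> [50, 48, -16] -> [250, 240, -80]
  [0, 31, -32] -> [0, -32] -> [-32, 0] -> [0, -32] -> [0, -160]
  [4, -29, 27, 34] -> [4, 34] -> [34, 4] -> [34, 4] -> [170, 20]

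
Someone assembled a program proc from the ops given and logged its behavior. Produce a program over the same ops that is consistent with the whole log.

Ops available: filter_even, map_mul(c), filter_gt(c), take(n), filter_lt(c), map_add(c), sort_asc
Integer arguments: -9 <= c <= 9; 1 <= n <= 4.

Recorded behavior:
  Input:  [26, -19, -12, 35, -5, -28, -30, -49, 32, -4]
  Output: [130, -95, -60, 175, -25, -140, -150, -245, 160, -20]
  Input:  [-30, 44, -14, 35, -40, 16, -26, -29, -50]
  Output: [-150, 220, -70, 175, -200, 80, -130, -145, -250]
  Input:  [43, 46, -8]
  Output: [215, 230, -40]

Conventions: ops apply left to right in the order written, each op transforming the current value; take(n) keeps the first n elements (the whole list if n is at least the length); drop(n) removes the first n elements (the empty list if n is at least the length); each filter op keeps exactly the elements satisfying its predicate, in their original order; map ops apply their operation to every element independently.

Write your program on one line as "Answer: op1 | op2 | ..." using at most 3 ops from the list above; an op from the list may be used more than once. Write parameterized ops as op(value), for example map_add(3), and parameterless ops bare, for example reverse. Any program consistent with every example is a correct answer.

map_mul(-1) | map_mul(-5)

Check, running the answer program on each example:
  [26, -19, -12, 35, -5, -28, -30, -49, 32, -4] -> [-26, 19, 12, -35, 5, 28, 30, 49, -32, 4] -> [130, -95, -60, 175, -25, -140, -150, -245, 160, -20]
  [-30, 44, -14, 35, -40, 16, -26, -29, -50] -> [30, -44, 14, -35, 40, -16, 26, 29, 50] -> [-150, 220, -70, 175, -200, 80, -130, -145, -250]
  [43, 46, -8] -> [-43, -46, 8] -> [215, 230, -40]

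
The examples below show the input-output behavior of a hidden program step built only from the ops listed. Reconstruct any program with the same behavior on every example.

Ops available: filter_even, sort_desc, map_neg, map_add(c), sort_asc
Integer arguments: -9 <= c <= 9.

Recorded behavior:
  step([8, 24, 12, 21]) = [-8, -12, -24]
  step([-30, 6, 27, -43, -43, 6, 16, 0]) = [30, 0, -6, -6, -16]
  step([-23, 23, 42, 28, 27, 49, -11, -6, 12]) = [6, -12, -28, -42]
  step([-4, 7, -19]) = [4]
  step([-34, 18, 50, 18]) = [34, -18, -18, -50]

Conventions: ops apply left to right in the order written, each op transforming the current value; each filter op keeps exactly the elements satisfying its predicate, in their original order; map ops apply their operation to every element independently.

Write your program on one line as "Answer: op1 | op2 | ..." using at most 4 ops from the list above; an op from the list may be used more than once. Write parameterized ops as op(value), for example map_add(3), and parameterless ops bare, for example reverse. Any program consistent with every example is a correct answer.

filter_even | map_neg | sort_asc | sort_desc

Check, running the answer program on each example:
  [8, 24, 12, 21] -> [8, 24, 12] -> [-8, -24, -12] -> [-24, -12, -8] -> [-8, -12, -24]
  [-30, 6, 27, -43, -43, 6, 16, 0] -> [-30, 6, 6, 16, 0] -> [30, -6, -6, -16, 0] -> [-16, -6, -6, 0, 30] -> [30, 0, -6, -6, -16]
  [-23, 23, 42, 28, 27, 49, -11, -6, 12] -> [42, 28, -6, 12] -> [-42, -28, 6, -12] -> [-42, -28, -12, 6] -> [6, -12, -28, -42]
  [-4, 7, -19] -> [-4] -> [4] -> [4] -> [4]
  [-34, 18, 50, 18] -> [-34, 18, 50, 18] -> [34, -18, -50, -18] -> [-50, -18, -18, 34] -> [34, -18, -18, -50]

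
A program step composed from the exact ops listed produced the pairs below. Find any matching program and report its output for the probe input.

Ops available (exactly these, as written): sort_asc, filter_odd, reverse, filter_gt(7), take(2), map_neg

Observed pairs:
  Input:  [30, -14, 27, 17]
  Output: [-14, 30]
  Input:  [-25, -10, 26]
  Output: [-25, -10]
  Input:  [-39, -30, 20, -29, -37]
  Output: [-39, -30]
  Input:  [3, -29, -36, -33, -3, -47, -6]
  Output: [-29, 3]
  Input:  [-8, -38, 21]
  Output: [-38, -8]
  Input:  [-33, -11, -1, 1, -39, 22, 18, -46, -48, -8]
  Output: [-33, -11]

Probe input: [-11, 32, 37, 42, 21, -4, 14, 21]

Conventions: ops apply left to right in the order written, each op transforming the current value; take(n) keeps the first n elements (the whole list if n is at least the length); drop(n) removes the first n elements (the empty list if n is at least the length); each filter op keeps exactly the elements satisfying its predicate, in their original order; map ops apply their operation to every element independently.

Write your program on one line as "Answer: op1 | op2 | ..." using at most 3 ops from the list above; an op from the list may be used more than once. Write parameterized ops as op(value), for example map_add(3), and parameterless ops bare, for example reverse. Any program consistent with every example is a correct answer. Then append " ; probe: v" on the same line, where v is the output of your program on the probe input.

take(2) | reverse | sort_asc ; probe: [-11, 32]

Check, running the answer program on each example:
  [30, -14, 27, 17] -> [30, -14] -> [-14, 30] -> [-14, 30]
  [-25, -10, 26] -> [-25, -10] -> [-10, -25] -> [-25, -10]
  [-39, -30, 20, -29, -37] -> [-39, -30] -> [-30, -39] -> [-39, -30]
  [3, -29, -36, -33, -3, -47, -6] -> [3, -29] -> [-29, 3] -> [-29, 3]
  [-8, -38, 21] -> [-8, -38] -> [-38, -8] -> [-38, -8]
  [-33, -11, -1, 1, -39, 22, 18, -46, -48, -8] -> [-33, -11] -> [-11, -33] -> [-33, -11]
  probe: [-11, 32, 37, 42, 21, -4, 14, 21] -> [-11, 32] -> [32, -11] -> [-11, 32]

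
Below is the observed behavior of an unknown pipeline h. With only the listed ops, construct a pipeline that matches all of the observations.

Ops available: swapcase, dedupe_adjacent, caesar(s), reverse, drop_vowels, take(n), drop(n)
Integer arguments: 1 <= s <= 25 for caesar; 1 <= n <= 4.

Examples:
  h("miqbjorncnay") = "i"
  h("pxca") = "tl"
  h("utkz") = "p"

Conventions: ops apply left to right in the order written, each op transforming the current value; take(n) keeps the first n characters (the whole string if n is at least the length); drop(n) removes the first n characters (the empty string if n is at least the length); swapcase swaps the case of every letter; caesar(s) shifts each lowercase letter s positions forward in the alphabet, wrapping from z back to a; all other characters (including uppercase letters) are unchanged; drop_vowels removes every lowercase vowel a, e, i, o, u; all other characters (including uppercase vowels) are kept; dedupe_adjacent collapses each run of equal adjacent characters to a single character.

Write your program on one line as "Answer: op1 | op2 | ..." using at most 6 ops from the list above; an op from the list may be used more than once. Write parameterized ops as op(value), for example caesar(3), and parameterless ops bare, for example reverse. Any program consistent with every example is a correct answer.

take(2) | reverse | drop_vowels | caesar(15) | caesar(7)

Check, running the answer program on each example:
  "miqbjorncnay" -> "mi" -> "im" -> "m" -> "b" -> "i"
  "pxca" -> "px" -> "xp" -> "xp" -> "me" -> "tl"
  "utkz" -> "ut" -> "tu" -> "t" -> "i" -> "p"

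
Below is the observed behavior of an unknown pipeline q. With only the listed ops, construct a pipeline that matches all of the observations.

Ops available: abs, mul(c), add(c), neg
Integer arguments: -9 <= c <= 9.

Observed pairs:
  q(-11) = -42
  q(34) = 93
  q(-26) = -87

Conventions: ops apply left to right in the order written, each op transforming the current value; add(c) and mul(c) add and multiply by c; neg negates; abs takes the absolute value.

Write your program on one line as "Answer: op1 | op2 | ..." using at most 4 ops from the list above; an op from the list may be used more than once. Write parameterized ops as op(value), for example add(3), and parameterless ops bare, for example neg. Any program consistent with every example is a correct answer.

mul(-3) | neg | add(-9)

Check, running the answer program on each example:
  -11 -> 33 -> -33 -> -42
  34 -> -102 -> 102 -> 93
  -26 -> 78 -> -78 -> -87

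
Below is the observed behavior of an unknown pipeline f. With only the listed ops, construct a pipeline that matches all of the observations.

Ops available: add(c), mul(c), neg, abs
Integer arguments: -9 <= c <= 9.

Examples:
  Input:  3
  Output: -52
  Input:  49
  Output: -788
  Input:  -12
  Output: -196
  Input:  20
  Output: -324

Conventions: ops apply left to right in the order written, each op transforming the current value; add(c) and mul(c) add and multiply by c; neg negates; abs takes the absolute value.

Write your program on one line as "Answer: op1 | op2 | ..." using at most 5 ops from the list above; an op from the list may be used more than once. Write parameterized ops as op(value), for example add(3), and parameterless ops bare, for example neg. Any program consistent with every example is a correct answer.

abs | mul(8) | add(2) | mul(-2)

Check, running the answer program on each example:
  3 -> 3 -> 24 -> 26 -> -52
  49 -> 49 -> 392 -> 394 -> -788
  -12 -> 12 -> 96 -> 98 -> -196
  20 -> 20 -> 160 -> 162 -> -324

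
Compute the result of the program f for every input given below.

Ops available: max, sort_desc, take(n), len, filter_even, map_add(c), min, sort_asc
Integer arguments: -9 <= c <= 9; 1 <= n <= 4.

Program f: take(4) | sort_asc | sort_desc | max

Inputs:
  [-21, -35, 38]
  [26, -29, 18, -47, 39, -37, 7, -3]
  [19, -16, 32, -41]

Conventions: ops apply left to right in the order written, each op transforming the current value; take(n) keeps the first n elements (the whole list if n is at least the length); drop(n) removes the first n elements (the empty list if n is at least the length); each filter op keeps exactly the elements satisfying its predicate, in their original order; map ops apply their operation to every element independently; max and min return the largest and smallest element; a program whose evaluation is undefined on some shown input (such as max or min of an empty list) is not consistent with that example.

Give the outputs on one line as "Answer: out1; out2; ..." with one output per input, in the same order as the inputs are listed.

Execution, op by op:
  [-21, -35, 38] -> [-21, -35, 38] -> [-35, -21, 38] -> [38, -21, -35] -> 38
  [26, -29, 18, -47, 39, -37, 7, -3] -> [26, -29, 18, -47] -> [-47, -29, 18, 26] -> [26, 18, -29, -47] -> 26
  [19, -16, 32, -41] -> [19, -16, 32, -41] -> [-41, -16, 19, 32] -> [32, 19, -16, -41] -> 32

38; 26; 32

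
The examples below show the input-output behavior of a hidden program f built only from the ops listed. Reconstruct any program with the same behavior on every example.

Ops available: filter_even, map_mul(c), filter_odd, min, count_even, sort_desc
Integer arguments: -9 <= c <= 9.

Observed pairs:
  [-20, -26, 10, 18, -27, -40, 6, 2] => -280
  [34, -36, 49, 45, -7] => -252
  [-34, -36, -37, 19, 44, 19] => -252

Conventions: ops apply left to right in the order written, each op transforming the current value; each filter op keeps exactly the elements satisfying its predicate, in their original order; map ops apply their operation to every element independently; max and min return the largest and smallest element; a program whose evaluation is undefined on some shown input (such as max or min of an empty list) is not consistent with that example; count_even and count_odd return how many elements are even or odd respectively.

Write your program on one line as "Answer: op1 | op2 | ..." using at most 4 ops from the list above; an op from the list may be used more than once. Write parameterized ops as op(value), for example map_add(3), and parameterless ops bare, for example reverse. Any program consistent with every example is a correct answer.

filter_even | map_mul(7) | min

Check, running the answer program on each example:
  [-20, -26, 10, 18, -27, -40, 6, 2] -> [-20, -26, 10, 18, -40, 6, 2] -> [-140, -182, 70, 126, -280, 42, 14] -> -280
  [34, -36, 49, 45, -7] -> [34, -36] -> [238, -252] -> -252
  [-34, -36, -37, 19, 44, 19] -> [-34, -36, 44] -> [-238, -252, 308] -> -252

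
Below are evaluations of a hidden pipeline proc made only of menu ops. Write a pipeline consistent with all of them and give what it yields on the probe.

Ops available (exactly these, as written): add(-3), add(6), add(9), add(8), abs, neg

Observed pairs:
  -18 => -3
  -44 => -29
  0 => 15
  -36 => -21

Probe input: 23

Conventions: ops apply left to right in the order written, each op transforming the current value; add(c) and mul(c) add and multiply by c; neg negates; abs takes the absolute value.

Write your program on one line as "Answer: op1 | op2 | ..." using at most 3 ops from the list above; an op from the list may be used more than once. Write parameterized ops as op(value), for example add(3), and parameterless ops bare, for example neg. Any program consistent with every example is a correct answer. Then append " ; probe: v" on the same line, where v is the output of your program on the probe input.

add(9) | add(6) ; probe: 38

Check, running the answer program on each example:
  -18 -> -9 -> -3
  -44 -> -35 -> -29
  0 -> 9 -> 15
  -36 -> -27 -> -21
  probe: 23 -> 32 -> 38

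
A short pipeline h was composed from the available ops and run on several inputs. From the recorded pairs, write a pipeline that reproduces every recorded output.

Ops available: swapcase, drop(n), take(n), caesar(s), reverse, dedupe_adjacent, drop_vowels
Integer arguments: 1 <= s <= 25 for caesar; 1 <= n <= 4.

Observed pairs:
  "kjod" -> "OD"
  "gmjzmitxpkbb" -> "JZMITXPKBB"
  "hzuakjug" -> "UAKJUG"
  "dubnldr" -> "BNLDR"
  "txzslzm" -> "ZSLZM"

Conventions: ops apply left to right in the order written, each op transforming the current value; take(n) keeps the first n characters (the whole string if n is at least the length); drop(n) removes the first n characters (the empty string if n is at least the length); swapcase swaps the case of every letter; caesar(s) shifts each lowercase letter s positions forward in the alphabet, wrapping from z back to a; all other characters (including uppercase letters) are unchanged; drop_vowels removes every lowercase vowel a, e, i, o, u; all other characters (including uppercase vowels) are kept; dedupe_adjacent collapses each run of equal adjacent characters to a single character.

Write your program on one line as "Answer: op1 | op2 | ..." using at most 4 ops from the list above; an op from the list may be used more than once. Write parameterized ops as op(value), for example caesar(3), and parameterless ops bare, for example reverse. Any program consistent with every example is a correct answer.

swapcase | drop(1) | drop(1)

Check, running the answer program on each example:
  "kjod" -> "KJOD" -> "JOD" -> "OD"
  "gmjzmitxpkbb" -> "GMJZMITXPKBB" -> "MJZMITXPKBB" -> "JZMITXPKBB"
  "hzuakjug" -> "HZUAKJUG" -> "ZUAKJUG" -> "UAKJUG"
  "dubnldr" -> "DUBNLDR" -> "UBNLDR" -> "BNLDR"
  "txzslzm" -> "TXZSLZM" -> "XZSLZM" -> "ZSLZM"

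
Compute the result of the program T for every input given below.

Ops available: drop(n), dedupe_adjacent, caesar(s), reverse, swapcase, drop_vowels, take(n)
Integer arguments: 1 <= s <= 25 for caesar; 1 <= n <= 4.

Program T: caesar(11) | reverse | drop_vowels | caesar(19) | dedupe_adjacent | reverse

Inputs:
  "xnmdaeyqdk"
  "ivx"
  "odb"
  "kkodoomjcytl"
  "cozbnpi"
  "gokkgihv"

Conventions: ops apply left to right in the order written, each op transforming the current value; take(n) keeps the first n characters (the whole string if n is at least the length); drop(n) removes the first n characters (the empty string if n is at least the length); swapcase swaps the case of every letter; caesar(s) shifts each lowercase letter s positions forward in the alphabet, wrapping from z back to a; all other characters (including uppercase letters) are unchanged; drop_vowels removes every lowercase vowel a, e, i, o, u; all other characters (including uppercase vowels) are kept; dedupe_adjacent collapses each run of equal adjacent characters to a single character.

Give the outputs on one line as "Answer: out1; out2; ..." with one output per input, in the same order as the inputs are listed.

"rqeicuo"; "mz"; "sf"; "osqgcp"; "gsdfrm"; "ksokmlz"

Execution, op by op:
  "xnmdaeyqdk" -> "iyxolpjbov" -> "vobjploxyi" -> "vbjplxy" -> "oucieqr" -> "oucieqr" -> "rqeicuo"
  "ivx" -> "tgi" -> "igt" -> "gt" -> "zm" -> "zm" -> "mz"
  "odb" -> "zom" -> "moz" -> "mz" -> "fs" -> "fs" -> "sf"
  "kkodoomjcytl" -> "vvzozzxunjew" -> "wejnuxzzozvv" -> "wjnxzzzvv" -> "pcgqsssoo" -> "pcgqso" -> "osqgcp"
  "cozbnpi" -> "nzkmyat" -> "taymkzn" -> "tymkzn" -> "mrfdsg" -> "mrfdsg" -> "gsdfrm"
  "gokkgihv" -> "rzvvrtsg" -> "gstrvvzr" -> "gstrvvzr" -> "zlmkoosk" -> "zlmkosk" -> "ksokmlz"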